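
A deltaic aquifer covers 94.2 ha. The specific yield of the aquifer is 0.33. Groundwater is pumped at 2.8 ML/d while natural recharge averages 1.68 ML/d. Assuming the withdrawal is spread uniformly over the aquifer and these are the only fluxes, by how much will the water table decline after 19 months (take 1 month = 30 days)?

A = 94.2 ha = 9.42 × 10^5 m²
Net abstraction = 2.8 − 1.68 = 1.12 ML/d
Q_net = 1.12 ML/d = 1120 m³/d
t = 19 months = 570 d
ΔV = Q × t = 1120 m³/d × 570 d = 6.384 × 10^5 m³
Δh = ΔV / (Sy × A) = 6.384 × 10^5 / (0.33 × 9.42 × 10^5) = 2.054 m

Δh ≈ 2.05 m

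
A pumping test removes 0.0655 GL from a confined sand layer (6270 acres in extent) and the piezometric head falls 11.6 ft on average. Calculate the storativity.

A = 6270 acres = 2.537 × 10^7 m²
Δh = 11.6 ft = 3.536 m
ΔV = 0.0655 GL = 65500 m³
S = ΔV / (A × Δh) = 65500 m³ / (2.537 × 10^7 m² × 3.536 m) = 7.301 × 10^-4

S ≈ 7.3 × 10^-4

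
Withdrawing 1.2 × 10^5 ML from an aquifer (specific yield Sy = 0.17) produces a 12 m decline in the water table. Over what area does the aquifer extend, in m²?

A ≈ 5.88 × 10^7 m²

ΔV = 1.2 × 10^5 ML = 1.2 × 10^8 m³
A = ΔV / (Sy × Δh) = 1.2 × 10^8 / (0.17 × 12) = 5.882 × 10^7 m²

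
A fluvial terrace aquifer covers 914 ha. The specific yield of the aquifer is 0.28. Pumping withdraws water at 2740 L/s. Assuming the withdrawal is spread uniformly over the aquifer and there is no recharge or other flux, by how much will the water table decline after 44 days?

A = 914 ha = 9.14 × 10^6 m²
Q = 2740 L/s = 2.367 × 10^5 m³/d
ΔV = Q × t = 2.367 × 10^5 m³/d × 44 d = 1.042 × 10^7 m³
Δh = ΔV / (Sy × A) = 1.042 × 10^7 / (0.28 × 9.14 × 10^6) = 4.07 m

Δh ≈ 4.07 m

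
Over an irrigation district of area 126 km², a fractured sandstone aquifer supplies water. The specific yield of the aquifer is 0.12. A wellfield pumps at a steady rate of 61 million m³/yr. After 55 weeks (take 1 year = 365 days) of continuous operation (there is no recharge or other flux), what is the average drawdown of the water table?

Δh ≈ 4.26 m

A = 126 km² = 1.26 × 10^8 m²
Q = 61 million m³/yr = 1.671 × 10^5 m³/d
t = 55 weeks = 385 d
ΔV = Q × t = 1.671 × 10^5 m³/d × 385 d = 6.434 × 10^7 m³
Δh = ΔV / (Sy × A) = 6.434 × 10^7 / (0.12 × 1.26 × 10^8) = 4.255 m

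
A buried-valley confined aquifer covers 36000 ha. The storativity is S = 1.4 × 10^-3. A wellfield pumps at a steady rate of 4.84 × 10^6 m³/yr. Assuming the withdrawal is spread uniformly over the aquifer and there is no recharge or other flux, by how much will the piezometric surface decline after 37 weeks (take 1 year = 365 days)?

A = 36000 ha = 3.6 × 10^8 m²
Q = 4.84 × 10^6 m³/yr = 13260 m³/d
t = 37 weeks = 259 d
ΔV = Q × t = 13260 m³/d × 259 d = 3.434 × 10^6 m³
Δh = ΔV / (S × A) = 3.434 × 10^6 / (0.0014 × 3.6 × 10^8) = 6.814 m

Δh ≈ 6.81 m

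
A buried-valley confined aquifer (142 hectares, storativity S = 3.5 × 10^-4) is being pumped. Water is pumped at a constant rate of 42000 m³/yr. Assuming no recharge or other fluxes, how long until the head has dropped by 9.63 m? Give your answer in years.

A = 142 hectares = 1.42 × 10^6 m²
ΔV = S × A × Δh = 3.5 × 10^-4 × 1.42 × 10^6 × 9.63 = 4786 m³
Q = 42000 m³/yr = 115.1 m³/d
t = ΔV / Q = 4786 m³ / 115.1 m³/d = 41.59 d
t = 41.59 d ≈ 0.114 years

t ≈ 0.114 years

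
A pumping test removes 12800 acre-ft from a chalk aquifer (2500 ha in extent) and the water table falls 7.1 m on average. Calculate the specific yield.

A = 2500 ha = 2.5 × 10^7 m²
ΔV = 12800 acre-ft = 1.579 × 10^7 m³
Sy = ΔV / (A × Δh) = 1.579 × 10^7 m³ / (2.5 × 10^7 m² × 7.1 m) = 0.08895

Sy ≈ 0.089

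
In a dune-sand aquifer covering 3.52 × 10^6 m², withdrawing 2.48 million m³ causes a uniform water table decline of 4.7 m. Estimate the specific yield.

Sy ≈ 0.15

ΔV = 2.48 million m³ = 2.48 × 10^6 m³
Sy = ΔV / (A × Δh) = 2.48 × 10^6 m³ / (3.52 × 10^6 m² × 4.7 m) = 0.1499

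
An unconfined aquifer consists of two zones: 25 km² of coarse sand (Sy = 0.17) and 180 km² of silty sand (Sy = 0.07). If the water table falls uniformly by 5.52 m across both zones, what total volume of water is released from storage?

ΔV ≈ 9.3 × 10^7 m³

A₁ = 25 km² = 2.5 × 10^7 m²; A₂ = 180 km² = 1.8 × 10^8 m²
ΔV₁ = 0.17 × 2.5 × 10^7 × 5.52 = 2.346 × 10^7 m³
ΔV₂ = 0.07 × 1.8 × 10^8 × 5.52 = 6.955 × 10^7 m³
ΔV = ΔV₁ + ΔV₂ = 9.301 × 10^7 m³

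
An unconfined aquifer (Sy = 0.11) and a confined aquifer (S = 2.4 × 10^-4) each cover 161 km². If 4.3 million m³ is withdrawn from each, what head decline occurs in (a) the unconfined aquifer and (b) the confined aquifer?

Δh_u ≈ 0.243 m; Δh_c ≈ 111 m

A = 161 km² = 1.61 × 10^8 m²
ΔV = 4.3 million m³ = 4.3 × 10^6 m³
Unconfined: Δh_u = ΔV/(Sy·A) = 4.3 × 10^6/(0.11 × 1.61 × 10^8) = 0.2428 m
Confined: Δh_c = ΔV/(S·A) = 4.3 × 10^6/(2.4 × 10^-4 × 1.61 × 10^8) = 111.3 m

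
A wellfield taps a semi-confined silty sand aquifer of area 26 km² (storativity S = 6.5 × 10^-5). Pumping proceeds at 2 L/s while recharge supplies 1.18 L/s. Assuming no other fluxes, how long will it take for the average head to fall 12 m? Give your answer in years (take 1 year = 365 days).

t ≈ 0.784 years

A = 26 km² = 2.6 × 10^7 m²
ΔV = S × A × Δh = 6.5 × 10^-5 × 2.6 × 10^7 × 12 = 20280 m³
Net withdrawal = 2 − 1.18 = 0.82 L/s = 70.85 m³/d
t = ΔV / Q = 20280 m³ / 70.85 m³/d = 286.2 d
t = 286.2 d ≈ 0.7842 years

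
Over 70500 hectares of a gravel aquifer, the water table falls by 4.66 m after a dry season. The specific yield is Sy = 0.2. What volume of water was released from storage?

A = 70500 hectares = 7.05 × 10^8 m²
ΔV = Sy × A × Δh = 0.2 × 7.05 × 10^8 m² × 4.66 m = 6.571 × 10^8 m³

ΔV ≈ 6.57 × 10^8 m³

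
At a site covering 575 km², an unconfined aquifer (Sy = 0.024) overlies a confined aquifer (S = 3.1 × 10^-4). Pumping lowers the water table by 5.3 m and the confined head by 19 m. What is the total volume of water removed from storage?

A = 575 km² = 5.75 × 10^8 m²
Unconfined: ΔV_u = Sy × A × Δh_u = 0.024 × 5.75 × 10^8 × 5.3 = 7.314 × 10^7 m³
Confined: ΔV_c = S × A × Δh_c = 3.1 × 10^-4 × 5.75 × 10^8 × 19 = 3.387 × 10^6 m³
Total ΔV = 7.314 × 10^7 + 3.387 × 10^6 = 7.653 × 10^7 m³

ΔV ≈ 7.65 × 10^7 m³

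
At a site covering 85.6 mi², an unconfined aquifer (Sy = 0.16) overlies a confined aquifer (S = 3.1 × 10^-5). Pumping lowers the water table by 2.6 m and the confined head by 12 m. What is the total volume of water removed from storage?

A = 85.6 mi² = 2.217 × 10^8 m²
Unconfined: ΔV_u = Sy × A × Δh_u = 0.16 × 2.217 × 10^8 × 2.6 = 9.223 × 10^7 m³
Confined: ΔV_c = S × A × Δh_c = 3.1 × 10^-5 × 2.217 × 10^8 × 12 = 82470 m³
Total ΔV = 9.223 × 10^7 + 82470 = 9.231 × 10^7 m³

ΔV ≈ 9.23 × 10^7 m³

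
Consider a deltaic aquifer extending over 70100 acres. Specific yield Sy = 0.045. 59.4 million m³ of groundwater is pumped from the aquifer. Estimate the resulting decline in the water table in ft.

Δh ≈ 15.3 ft

A = 70100 acres = 2.837 × 10^8 m²
ΔV = 59.4 million m³ = 5.94 × 10^7 m³
Δh = ΔV / (Sy × A) = 5.94 × 10^7 m³ / (0.045 × 2.837 × 10^8 m²) = 4.653 m
Δh = 4.653 m = 15.27 ft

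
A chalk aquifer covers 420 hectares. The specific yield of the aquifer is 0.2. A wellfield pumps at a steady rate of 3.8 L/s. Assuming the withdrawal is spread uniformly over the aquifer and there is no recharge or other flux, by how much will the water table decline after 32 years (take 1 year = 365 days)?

A = 420 hectares = 4.2 × 10^6 m²
Q = 3.8 L/s = 328.3 m³/d
t = 32 years = 11680 d
ΔV = Q × t = 328.3 m³/d × 11680 d = 3.835 × 10^6 m³
Δh = ΔV / (Sy × A) = 3.835 × 10^6 / (0.2 × 4.2 × 10^6) = 4.565 m

Δh ≈ 4.57 m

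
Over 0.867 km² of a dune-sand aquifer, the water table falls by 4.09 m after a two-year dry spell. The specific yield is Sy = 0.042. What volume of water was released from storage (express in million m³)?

ΔV ≈ 0.149 million m³

A = 0.867 km² = 8.67 × 10^5 m²
ΔV = Sy × A × Δh = 0.042 × 8.67 × 10^5 m² × 4.09 m = 1.489 × 10^5 m³
ΔV = 1.489 × 10^5 m³ = 0.1489 million m³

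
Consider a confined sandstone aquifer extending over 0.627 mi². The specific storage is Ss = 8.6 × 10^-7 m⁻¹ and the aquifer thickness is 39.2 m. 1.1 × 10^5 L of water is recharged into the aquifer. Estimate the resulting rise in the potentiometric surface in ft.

Δh ≈ 6.59 ft

S = Ss × b = 8.6 × 10^-7 m⁻¹ × 39.2 m = 3.371 × 10^-5
A = 0.627 mi² = 1.624 × 10^6 m²
ΔV = 1.1 × 10^5 L = 110 m³
Δh = ΔV / (S × A) = 110 m³ / (3.371 × 10^-5 × 1.624 × 10^6 m²) = 2.009 m
Δh = 2.009 m = 6.592 ft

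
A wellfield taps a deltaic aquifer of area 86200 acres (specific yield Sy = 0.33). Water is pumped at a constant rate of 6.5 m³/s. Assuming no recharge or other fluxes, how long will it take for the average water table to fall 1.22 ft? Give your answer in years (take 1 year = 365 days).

A = 86200 acres = 3.488 × 10^8 m²
Δh = 1.22 ft = 0.3719 m
ΔV = Sy × A × Δh = 0.33 × 3.488 × 10^8 × 0.3719 = 4.281 × 10^7 m³
Q = 6.5 m³/s = 5.616 × 10^5 m³/d
t = ΔV / Q = 4.281 × 10^7 m³ / 5.616 × 10^5 m³/d = 76.22 d
t = 76.22 d ≈ 0.2088 years

t ≈ 0.209 years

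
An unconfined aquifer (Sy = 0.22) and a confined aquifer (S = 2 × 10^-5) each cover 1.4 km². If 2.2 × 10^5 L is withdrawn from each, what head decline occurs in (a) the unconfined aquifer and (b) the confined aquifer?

Δh_u ≈ 7.14 × 10^-4 m; Δh_c ≈ 7.86 m

A = 1.4 km² = 1.4 × 10^6 m²
ΔV = 2.2 × 10^5 L = 220 m³
Unconfined: Δh_u = ΔV/(Sy·A) = 220/(0.22 × 1.4 × 10^6) = 7.143 × 10^-4 m
Confined: Δh_c = ΔV/(S·A) = 220/(2 × 10^-5 × 1.4 × 10^6) = 7.857 m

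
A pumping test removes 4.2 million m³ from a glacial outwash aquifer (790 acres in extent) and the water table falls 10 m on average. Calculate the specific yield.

A = 790 acres = 3.197 × 10^6 m²
ΔV = 4.2 million m³ = 4.2 × 10^6 m³
Sy = ΔV / (A × Δh) = 4.2 × 10^6 m³ / (3.197 × 10^6 m² × 10 m) = 0.1314

Sy ≈ 0.13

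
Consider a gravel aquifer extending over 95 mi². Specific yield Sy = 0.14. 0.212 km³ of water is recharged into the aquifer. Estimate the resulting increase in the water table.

Δh ≈ 6.15 m

A = 95 mi² = 2.46 × 10^8 m²
ΔV = 0.212 km³ = 2.12 × 10^8 m³
Δh = ΔV / (Sy × A) = 2.12 × 10^8 m³ / (0.14 × 2.46 × 10^8 m²) = 6.154 m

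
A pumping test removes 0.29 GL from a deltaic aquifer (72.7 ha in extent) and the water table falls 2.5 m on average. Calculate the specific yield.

Sy ≈ 0.16

A = 72.7 ha = 7.27 × 10^5 m²
ΔV = 0.29 GL = 2.9 × 10^5 m³
Sy = ΔV / (A × Δh) = 2.9 × 10^5 m³ / (7.27 × 10^5 m² × 2.5 m) = 0.1596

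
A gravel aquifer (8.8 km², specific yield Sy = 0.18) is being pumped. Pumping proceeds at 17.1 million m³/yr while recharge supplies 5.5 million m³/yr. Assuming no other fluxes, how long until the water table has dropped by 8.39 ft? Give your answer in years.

A = 8.8 km² = 8.8 × 10^6 m²
Δh = 8.39 ft = 2.557 m
ΔV = Sy × A × Δh = 0.18 × 8.8 × 10^6 × 2.557 = 4.051 × 10^6 m³
Net withdrawal = 17.1 − 5.5 = 11.6 million m³/yr = 31780 m³/d
t = ΔV / Q = 4.051 × 10^6 m³ / 31780 m³/d = 127.5 d
t = 127.5 d ≈ 0.3492 years

t ≈ 0.349 years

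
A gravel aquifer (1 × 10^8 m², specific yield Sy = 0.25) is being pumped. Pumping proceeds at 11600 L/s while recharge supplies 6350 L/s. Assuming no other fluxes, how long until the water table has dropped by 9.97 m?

t ≈ 549 days

ΔV = Sy × A × Δh = 0.25 × 1 × 10^8 × 9.97 = 2.493 × 10^8 m³
Net withdrawal = 11600 − 6350 = 5250 L/s = 4.536 × 10^5 m³/d
t = ΔV / Q = 2.493 × 10^8 m³ / 4.536 × 10^5 m³/d = 549.5 d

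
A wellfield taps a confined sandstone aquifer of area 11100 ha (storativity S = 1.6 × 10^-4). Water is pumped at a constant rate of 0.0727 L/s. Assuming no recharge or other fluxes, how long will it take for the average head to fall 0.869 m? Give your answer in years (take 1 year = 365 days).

A = 11100 ha = 1.11 × 10^8 m²
ΔV = S × A × Δh = 1.6 × 10^-4 × 1.11 × 10^8 × 0.869 = 15430 m³
Q = 0.0727 L/s = 6.281 m³/d
t = ΔV / Q = 15430 m³ / 6.281 m³/d = 2457 d
t = 2457 d ≈ 6.732 years

t ≈ 6.73 years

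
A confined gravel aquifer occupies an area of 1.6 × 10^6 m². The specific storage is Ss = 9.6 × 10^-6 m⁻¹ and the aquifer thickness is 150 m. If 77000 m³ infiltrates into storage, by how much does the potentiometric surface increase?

S = Ss × b = 9.6 × 10^-6 m⁻¹ × 150 m = 1.44 × 10^-3
Δh = ΔV / (S × A) = 77000 m³ / (0.00144 × 1.6 × 10^6 m²) = 33.42 m

Δh ≈ 33.4 m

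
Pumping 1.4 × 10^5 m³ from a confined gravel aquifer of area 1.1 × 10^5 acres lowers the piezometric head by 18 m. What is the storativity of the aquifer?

A = 1.1 × 10^5 acres = 4.452 × 10^8 m²
S = ΔV / (A × Δh) = 1.4 × 10^5 m³ / (4.452 × 10^8 m² × 18 m) = 1.747 × 10^-5

S ≈ 1.7 × 10^-5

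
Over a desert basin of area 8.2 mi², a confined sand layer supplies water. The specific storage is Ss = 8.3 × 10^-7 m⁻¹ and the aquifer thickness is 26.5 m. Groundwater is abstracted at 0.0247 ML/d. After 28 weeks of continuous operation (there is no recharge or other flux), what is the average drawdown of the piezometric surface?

Δh ≈ 10.4 m

S = Ss × b = 8.3 × 10^-7 m⁻¹ × 26.5 m = 2.199 × 10^-5
A = 8.2 mi² = 2.124 × 10^7 m²
Q = 0.0247 ML/d = 24.7 m³/d
t = 28 weeks = 196 d
ΔV = Q × t = 24.7 m³/d × 196 d = 4841 m³
Δh = ΔV / (S × A) = 4841 / (2.199 × 10^-5 × 2.124 × 10^7) = 10.36 m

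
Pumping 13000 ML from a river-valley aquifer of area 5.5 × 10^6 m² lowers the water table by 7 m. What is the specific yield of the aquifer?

ΔV = 13000 ML = 1.3 × 10^7 m³
Sy = ΔV / (A × Δh) = 1.3 × 10^7 m³ / (5.5 × 10^6 m² × 7 m) = 0.3377

Sy ≈ 0.34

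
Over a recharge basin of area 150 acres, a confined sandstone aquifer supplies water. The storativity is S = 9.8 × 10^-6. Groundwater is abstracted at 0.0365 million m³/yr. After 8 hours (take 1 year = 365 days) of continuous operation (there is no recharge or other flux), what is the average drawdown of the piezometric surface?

Δh ≈ 5.6 m

A = 150 acres = 6.07 × 10^5 m²
Q = 0.0365 million m³/yr = 100 m³/d
t = 8 hours = 0.3333 d
ΔV = Q × t = 100 m³/d × 0.3333 d = 33.33 m³
Δh = ΔV / (S × A) = 33.33 / (9.8 × 10^-6 × 6.07 × 10^5) = 5.603 m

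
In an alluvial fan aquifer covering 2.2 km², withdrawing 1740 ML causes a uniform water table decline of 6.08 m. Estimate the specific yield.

Sy ≈ 0.13

A = 2.2 km² = 2.2 × 10^6 m²
ΔV = 1740 ML = 1.74 × 10^6 m³
Sy = ΔV / (A × Δh) = 1.74 × 10^6 m³ / (2.2 × 10^6 m² × 6.08 m) = 0.1301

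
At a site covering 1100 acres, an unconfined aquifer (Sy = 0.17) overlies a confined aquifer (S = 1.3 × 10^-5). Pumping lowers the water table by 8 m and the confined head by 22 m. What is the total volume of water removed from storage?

ΔV ≈ 6.06 × 10^6 m³

A = 1100 acres = 4.452 × 10^6 m²
Unconfined: ΔV_u = Sy × A × Δh_u = 0.17 × 4.452 × 10^6 × 8 = 6.054 × 10^6 m³
Confined: ΔV_c = S × A × Δh_c = 1.3 × 10^-5 × 4.452 × 10^6 × 22 = 1273 m³
Total ΔV = 6.054 × 10^6 + 1273 = 6.055 × 10^6 m³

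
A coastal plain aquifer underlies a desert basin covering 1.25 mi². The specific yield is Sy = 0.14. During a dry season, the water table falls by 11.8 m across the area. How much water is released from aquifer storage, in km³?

A = 1.25 mi² = 3.237 × 10^6 m²
ΔV = Sy × A × Δh = 0.14 × 3.237 × 10^6 m² × 11.8 m = 5.348 × 10^6 m³
ΔV = 5.348 × 10^6 m³ = 0.005348 km³

ΔV ≈ 0.00535 km³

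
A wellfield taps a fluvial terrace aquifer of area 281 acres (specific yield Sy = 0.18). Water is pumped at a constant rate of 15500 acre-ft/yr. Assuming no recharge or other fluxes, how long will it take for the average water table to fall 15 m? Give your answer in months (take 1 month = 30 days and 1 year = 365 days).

t ≈ 1.95 months

A = 281 acres = 1.137 × 10^6 m²
ΔV = Sy × A × Δh = 0.18 × 1.137 × 10^6 × 15 = 3.07 × 10^6 m³
Q = 15500 acre-ft/yr = 52380 m³/d
t = ΔV / Q = 3.07 × 10^6 m³ / 52380 m³/d = 58.62 d
t = 58.62 d ≈ 1.954 months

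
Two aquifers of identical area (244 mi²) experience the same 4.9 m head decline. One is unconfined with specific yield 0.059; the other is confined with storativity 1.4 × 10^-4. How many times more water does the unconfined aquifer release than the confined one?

A = 244 mi² = 6.32 × 10^8 m²
Unconfined: ΔV_u = Sy × A × Δh = 0.059 × 6.32 × 10^8 × 4.9 = 1.827 × 10^8 m³
Confined: ΔV_c = S × A × Δh = 1.4 × 10^-4 × 6.32 × 10^8 × 4.9 = 4.335 × 10^5 m³
Ratio = ΔV_u / ΔV_c = Sy / S = 0.059 / 1.4 × 10^-4 = 421.4

ΔV_u / ΔV_c ≈ 421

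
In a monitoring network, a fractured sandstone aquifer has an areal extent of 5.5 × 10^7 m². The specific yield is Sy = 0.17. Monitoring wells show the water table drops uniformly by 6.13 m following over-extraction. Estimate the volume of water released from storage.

ΔV = Sy × A × Δh = 0.17 × 5.5 × 10^7 m² × 6.13 m = 5.732 × 10^7 m³

ΔV ≈ 5.73 × 10^7 m³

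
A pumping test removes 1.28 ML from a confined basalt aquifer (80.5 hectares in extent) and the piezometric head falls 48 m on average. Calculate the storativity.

S ≈ 3.3 × 10^-5

A = 80.5 hectares = 8.05 × 10^5 m²
ΔV = 1.28 ML = 1280 m³
S = ΔV / (A × Δh) = 1280 m³ / (8.05 × 10^5 m² × 48 m) = 3.313 × 10^-5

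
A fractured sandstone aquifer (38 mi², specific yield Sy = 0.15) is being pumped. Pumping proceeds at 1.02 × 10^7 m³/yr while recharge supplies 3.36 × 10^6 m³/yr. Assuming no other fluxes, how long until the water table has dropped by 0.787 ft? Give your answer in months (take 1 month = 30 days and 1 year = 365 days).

t ≈ 6.3 months

A = 38 mi² = 9.842 × 10^7 m²
Δh = 0.787 ft = 0.2399 m
ΔV = Sy × A × Δh = 0.15 × 9.842 × 10^7 × 0.2399 = 3.541 × 10^6 m³
Net withdrawal = 1.02 × 10^7 − 3.36 × 10^6 = 6.84 × 10^6 m³/yr = 18740 m³/d
t = ΔV / Q = 3.541 × 10^6 m³ / 18740 m³/d = 189 d
t = 189 d ≈ 6.299 months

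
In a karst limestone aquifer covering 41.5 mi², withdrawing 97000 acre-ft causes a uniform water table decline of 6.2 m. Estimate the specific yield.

Sy ≈ 0.18

A = 41.5 mi² = 1.075 × 10^8 m²
ΔV = 97000 acre-ft = 1.196 × 10^8 m³
Sy = ΔV / (A × Δh) = 1.196 × 10^8 m³ / (1.075 × 10^8 m² × 6.2 m) = 0.1795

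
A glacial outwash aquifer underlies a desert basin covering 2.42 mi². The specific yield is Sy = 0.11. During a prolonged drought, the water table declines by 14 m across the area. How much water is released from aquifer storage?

A = 2.42 mi² = 6.268 × 10^6 m²
ΔV = Sy × A × Δh = 0.11 × 6.268 × 10^6 m² × 14 m = 9.652 × 10^6 m³

ΔV ≈ 9.65 × 10^6 m³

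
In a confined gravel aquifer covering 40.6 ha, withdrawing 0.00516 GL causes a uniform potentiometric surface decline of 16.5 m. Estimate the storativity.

A = 40.6 ha = 4.06 × 10^5 m²
ΔV = 0.00516 GL = 5160 m³
S = ΔV / (A × Δh) = 5160 m³ / (4.06 × 10^5 m² × 16.5 m) = 7.703 × 10^-4

S ≈ 7.7 × 10^-4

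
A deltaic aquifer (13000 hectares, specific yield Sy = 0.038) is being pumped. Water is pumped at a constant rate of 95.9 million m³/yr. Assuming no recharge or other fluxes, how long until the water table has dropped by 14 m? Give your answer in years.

A = 13000 hectares = 1.3 × 10^8 m²
ΔV = Sy × A × Δh = 0.038 × 1.3 × 10^8 × 14 = 6.916 × 10^7 m³
Q = 95.9 million m³/yr = 2.627 × 10^5 m³/d
t = ΔV / Q = 6.916 × 10^7 m³ / 2.627 × 10^5 m³/d = 263.2 d
t = 263.2 d ≈ 0.7212 years

t ≈ 0.721 years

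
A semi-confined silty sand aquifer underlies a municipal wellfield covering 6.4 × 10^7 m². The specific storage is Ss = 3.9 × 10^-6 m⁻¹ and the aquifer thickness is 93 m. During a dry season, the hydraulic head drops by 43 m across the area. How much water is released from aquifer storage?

S = Ss × b = 3.9 × 10^-6 m⁻¹ × 93 m = 3.627 × 10^-4
ΔV = S × A × Δh = 3.627 × 10^-4 × 6.4 × 10^7 m² × 43 m = 9.982 × 10^5 m³

ΔV ≈ 9.98 × 10^5 m³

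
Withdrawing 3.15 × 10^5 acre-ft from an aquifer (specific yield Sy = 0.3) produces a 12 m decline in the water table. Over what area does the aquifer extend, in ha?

ΔV = 3.15 × 10^5 acre-ft = 3.885 × 10^8 m³
A = ΔV / (Sy × Δh) = 3.885 × 10^8 / (0.3 × 12) = 1.079 × 10^8 m²
A = 1.079 × 10^8 m² = 10790 ha

A ≈ 10800 ha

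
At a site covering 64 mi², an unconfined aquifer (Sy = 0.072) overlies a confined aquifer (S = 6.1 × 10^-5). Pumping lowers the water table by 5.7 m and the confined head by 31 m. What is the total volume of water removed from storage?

ΔV ≈ 6.83 × 10^7 m³

A = 64 mi² = 1.658 × 10^8 m²
Unconfined: ΔV_u = Sy × A × Δh_u = 0.072 × 1.658 × 10^8 × 5.7 = 6.803 × 10^7 m³
Confined: ΔV_c = S × A × Δh_c = 6.1 × 10^-5 × 1.658 × 10^8 × 31 = 3.135 × 10^5 m³
Total ΔV = 6.803 × 10^7 + 3.135 × 10^5 = 6.834 × 10^7 m³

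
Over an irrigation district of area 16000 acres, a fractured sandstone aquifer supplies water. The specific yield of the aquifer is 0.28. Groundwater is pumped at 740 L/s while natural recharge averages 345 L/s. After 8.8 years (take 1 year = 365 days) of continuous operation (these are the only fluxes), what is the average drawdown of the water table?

Δh ≈ 6.05 m

A = 16000 acres = 6.475 × 10^7 m²
Net abstraction = 740 − 345 = 395 L/s
Q_net = 395 L/s = 34130 m³/d
t = 8.8 years = 3212 d
ΔV = Q × t = 34130 m³/d × 3212 d = 1.096 × 10^8 m³
Δh = ΔV / (Sy × A) = 1.096 × 10^8 / (0.28 × 6.475 × 10^7) = 6.046 m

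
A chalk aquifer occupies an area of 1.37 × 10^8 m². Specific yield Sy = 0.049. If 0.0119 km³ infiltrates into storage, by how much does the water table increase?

ΔV = 0.0119 km³ = 1.19 × 10^7 m³
Δh = ΔV / (Sy × A) = 1.19 × 10^7 m³ / (0.049 × 1.37 × 10^8 m²) = 1.773 m

Δh ≈ 1.77 m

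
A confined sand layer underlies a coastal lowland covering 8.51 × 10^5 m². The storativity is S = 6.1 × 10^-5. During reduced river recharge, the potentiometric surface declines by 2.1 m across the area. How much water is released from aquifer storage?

ΔV ≈ 109 m³

ΔV = S × A × Δh = 6.1 × 10^-5 × 8.51 × 10^5 m² × 2.1 m = 109 m³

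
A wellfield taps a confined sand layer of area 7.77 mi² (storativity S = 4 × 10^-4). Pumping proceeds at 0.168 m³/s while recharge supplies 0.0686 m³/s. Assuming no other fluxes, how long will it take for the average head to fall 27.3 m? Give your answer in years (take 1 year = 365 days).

A = 7.77 mi² = 2.012 × 10^7 m²
ΔV = S × A × Δh = 4 × 10^-4 × 2.012 × 10^7 × 27.3 = 2.198 × 10^5 m³
Net withdrawal = 0.168 − 0.0686 = 0.0994 m³/s = 8588 m³/d
t = ΔV / Q = 2.198 × 10^5 m³ / 8588 m³/d = 25.59 d
t = 25.59 d ≈ 0.0701 years

t ≈ 0.0701 years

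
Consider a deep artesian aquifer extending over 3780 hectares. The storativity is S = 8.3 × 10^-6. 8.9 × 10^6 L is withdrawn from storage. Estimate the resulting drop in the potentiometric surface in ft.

A = 3780 hectares = 3.78 × 10^7 m²
ΔV = 8.9 × 10^6 L = 8900 m³
Δh = ΔV / (S × A) = 8900 m³ / (8.3 × 10^-6 × 3.78 × 10^7 m²) = 28.37 m
Δh = 28.37 m = 93.07 ft

Δh ≈ 93.1 ft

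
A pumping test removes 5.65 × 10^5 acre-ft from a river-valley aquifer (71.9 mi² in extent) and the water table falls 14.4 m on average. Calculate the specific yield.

Sy ≈ 0.26

A = 71.9 mi² = 1.862 × 10^8 m²
ΔV = 5.65 × 10^5 acre-ft = 6.969 × 10^8 m³
Sy = ΔV / (A × Δh) = 6.969 × 10^8 m³ / (1.862 × 10^8 m² × 14.4 m) = 0.2599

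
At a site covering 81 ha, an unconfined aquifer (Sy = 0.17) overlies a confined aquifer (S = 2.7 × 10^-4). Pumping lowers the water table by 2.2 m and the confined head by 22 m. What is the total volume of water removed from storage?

A = 81 ha = 8.1 × 10^5 m²
Unconfined: ΔV_u = Sy × A × Δh_u = 0.17 × 8.1 × 10^5 × 2.2 = 3.029 × 10^5 m³
Confined: ΔV_c = S × A × Δh_c = 2.7 × 10^-4 × 8.1 × 10^5 × 22 = 4811 m³
Total ΔV = 3.029 × 10^5 + 4811 = 3.078 × 10^5 m³

ΔV ≈ 3.08 × 10^5 m³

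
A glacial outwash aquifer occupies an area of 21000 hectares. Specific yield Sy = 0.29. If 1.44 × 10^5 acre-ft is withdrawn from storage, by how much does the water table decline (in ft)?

Δh ≈ 9.57 ft

A = 21000 hectares = 2.1 × 10^8 m²
ΔV = 1.44 × 10^5 acre-ft = 1.776 × 10^8 m³
Δh = ΔV / (Sy × A) = 1.776 × 10^8 m³ / (0.29 × 2.1 × 10^8 m²) = 2.917 m
Δh = 2.917 m = 9.569 ft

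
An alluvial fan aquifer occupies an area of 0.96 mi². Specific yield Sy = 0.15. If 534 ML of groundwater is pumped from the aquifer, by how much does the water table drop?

A = 0.96 mi² = 2.486 × 10^6 m²
ΔV = 534 ML = 5.34 × 10^5 m³
Δh = ΔV / (Sy × A) = 5.34 × 10^5 m³ / (0.15 × 2.486 × 10^6 m²) = 1.432 m

Δh ≈ 1.43 m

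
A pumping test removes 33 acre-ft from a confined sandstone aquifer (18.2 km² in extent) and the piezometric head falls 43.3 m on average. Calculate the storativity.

S ≈ 5.2 × 10^-5

A = 18.2 km² = 1.82 × 10^7 m²
ΔV = 33 acre-ft = 40700 m³
S = ΔV / (A × Δh) = 40700 m³ / (1.82 × 10^7 m² × 43.3 m) = 5.165 × 10^-5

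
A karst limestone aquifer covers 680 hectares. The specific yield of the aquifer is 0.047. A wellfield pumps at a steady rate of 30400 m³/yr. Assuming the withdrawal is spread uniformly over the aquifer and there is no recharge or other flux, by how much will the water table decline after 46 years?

A = 680 hectares = 6.8 × 10^6 m²
Q = 30400 m³/yr = 83.29 m³/d
t = 46 years = 16790 d
ΔV = Q × t = 83.29 m³/d × 16790 d = 1.398 × 10^6 m³
Δh = ΔV / (Sy × A) = 1.398 × 10^6 / (0.047 × 6.8 × 10^6) = 4.375 m

Δh ≈ 4.38 m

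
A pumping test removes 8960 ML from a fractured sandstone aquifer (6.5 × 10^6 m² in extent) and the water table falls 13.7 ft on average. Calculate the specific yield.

Sy ≈ 0.33

Δh = 13.7 ft = 4.176 m
ΔV = 8960 ML = 8.96 × 10^6 m³
Sy = ΔV / (A × Δh) = 8.96 × 10^6 m³ / (6.5 × 10^6 m² × 4.176 m) = 0.3301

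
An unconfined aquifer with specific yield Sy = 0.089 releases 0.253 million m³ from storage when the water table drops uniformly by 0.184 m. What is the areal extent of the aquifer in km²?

ΔV = 0.253 million m³ = 2.53 × 10^5 m³
A = ΔV / (Sy × Δh) = 2.53 × 10^5 / (0.089 × 0.184) = 1.545 × 10^7 m²
A = 1.545 × 10^7 m² = 15.45 km²

A ≈ 15.4 km²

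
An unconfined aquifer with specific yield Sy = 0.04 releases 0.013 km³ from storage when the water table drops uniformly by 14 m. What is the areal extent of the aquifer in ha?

ΔV = 0.013 km³ = 1.3 × 10^7 m³
A = ΔV / (Sy × Δh) = 1.3 × 10^7 / (0.04 × 14) = 2.321 × 10^7 m²
A = 2.321 × 10^7 m² = 2321 ha

A ≈ 2320 ha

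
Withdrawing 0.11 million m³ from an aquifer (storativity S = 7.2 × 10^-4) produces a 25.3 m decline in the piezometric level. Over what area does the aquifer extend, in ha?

A ≈ 604 ha

ΔV = 0.11 million m³ = 1.1 × 10^5 m³
A = ΔV / (S × Δh) = 1.1 × 10^5 / (7.2 × 10^-4 × 25.3) = 6.039 × 10^6 m²
A = 6.039 × 10^6 m² = 603.9 ha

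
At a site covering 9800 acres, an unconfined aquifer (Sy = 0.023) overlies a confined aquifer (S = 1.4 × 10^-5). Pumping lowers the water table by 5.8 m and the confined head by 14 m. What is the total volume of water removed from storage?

ΔV ≈ 5.3 × 10^6 m³

A = 9800 acres = 3.966 × 10^7 m²
Unconfined: ΔV_u = Sy × A × Δh_u = 0.023 × 3.966 × 10^7 × 5.8 = 5.291 × 10^6 m³
Confined: ΔV_c = S × A × Δh_c = 1.4 × 10^-5 × 3.966 × 10^7 × 14 = 7773 m³
Total ΔV = 5.291 × 10^6 + 7773 = 5.298 × 10^6 m³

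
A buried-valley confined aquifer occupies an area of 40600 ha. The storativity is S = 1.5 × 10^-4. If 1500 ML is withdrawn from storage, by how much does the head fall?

A = 40600 ha = 4.06 × 10^8 m²
ΔV = 1500 ML = 1.5 × 10^6 m³
Δh = ΔV / (S × A) = 1.5 × 10^6 m³ / (1.5 × 10^-4 × 4.06 × 10^8 m²) = 24.63 m

Δh ≈ 24.6 m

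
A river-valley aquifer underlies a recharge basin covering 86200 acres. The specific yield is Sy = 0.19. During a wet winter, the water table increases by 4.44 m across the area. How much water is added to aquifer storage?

ΔV ≈ 2.94 × 10^8 m³

A = 86200 acres = 3.488 × 10^8 m²
ΔV = Sy × A × Δh = 0.19 × 3.488 × 10^8 m² × 4.44 m = 2.943 × 10^8 m³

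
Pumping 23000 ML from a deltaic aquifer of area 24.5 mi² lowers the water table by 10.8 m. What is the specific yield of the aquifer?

Sy ≈ 0.034

A = 24.5 mi² = 6.345 × 10^7 m²
ΔV = 23000 ML = 2.3 × 10^7 m³
Sy = ΔV / (A × Δh) = 2.3 × 10^7 m³ / (6.345 × 10^7 m² × 10.8 m) = 0.03356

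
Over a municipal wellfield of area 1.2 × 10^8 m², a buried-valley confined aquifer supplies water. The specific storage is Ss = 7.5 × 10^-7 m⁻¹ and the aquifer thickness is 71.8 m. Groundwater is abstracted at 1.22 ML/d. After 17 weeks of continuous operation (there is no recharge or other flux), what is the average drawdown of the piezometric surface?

Δh ≈ 22.5 m

S = Ss × b = 7.5 × 10^-7 m⁻¹ × 71.8 m = 5.385 × 10^-5
Q = 1.22 ML/d = 1220 m³/d
t = 17 weeks = 119 d
ΔV = Q × t = 1220 m³/d × 119 d = 1.452 × 10^5 m³
Δh = ΔV / (S × A) = 1.452 × 10^5 / (5.385 × 10^-5 × 1.2 × 10^8) = 22.47 m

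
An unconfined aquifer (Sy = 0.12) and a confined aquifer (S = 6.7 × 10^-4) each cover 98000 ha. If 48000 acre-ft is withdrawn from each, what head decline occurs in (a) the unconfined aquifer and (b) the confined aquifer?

Δh_u ≈ 0.503 m; Δh_c ≈ 90.2 m

A = 98000 ha = 9.8 × 10^8 m²
ΔV = 48000 acre-ft = 5.921 × 10^7 m³
Unconfined: Δh_u = ΔV/(Sy·A) = 5.921 × 10^7/(0.12 × 9.8 × 10^8) = 0.5035 m
Confined: Δh_c = ΔV/(S·A) = 5.921 × 10^7/(6.7 × 10^-4 × 9.8 × 10^8) = 90.17 m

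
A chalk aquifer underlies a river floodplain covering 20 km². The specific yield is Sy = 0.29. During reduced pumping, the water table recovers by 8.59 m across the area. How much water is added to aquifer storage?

ΔV ≈ 4.98 × 10^7 m³

A = 20 km² = 2 × 10^7 m²
ΔV = Sy × A × Δh = 0.29 × 2 × 10^7 m² × 8.59 m = 4.982 × 10^7 m³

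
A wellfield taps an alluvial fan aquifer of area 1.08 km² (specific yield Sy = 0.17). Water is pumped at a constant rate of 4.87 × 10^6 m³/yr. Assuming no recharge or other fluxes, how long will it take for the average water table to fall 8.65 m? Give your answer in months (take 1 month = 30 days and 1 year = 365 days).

t ≈ 3.97 months

A = 1.08 km² = 1.08 × 10^6 m²
ΔV = Sy × A × Δh = 0.17 × 1.08 × 10^6 × 8.65 = 1.588 × 10^6 m³
Q = 4.87 × 10^6 m³/yr = 13340 m³/d
t = ΔV / Q = 1.588 × 10^6 m³ / 13340 m³/d = 119 d
t = 119 d ≈ 3.968 months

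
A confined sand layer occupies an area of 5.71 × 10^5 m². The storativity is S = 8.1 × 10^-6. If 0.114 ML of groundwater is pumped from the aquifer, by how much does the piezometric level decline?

ΔV = 0.114 ML = 114 m³
Δh = ΔV / (S × A) = 114 m³ / (8.1 × 10^-6 × 5.71 × 10^5 m²) = 24.65 m

Δh ≈ 24.6 m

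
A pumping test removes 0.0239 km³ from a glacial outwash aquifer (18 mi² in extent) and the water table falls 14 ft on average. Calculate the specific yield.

Sy ≈ 0.12

A = 18 mi² = 4.662 × 10^7 m²
Δh = 14 ft = 4.267 m
ΔV = 0.0239 km³ = 2.39 × 10^7 m³
Sy = ΔV / (A × Δh) = 2.39 × 10^7 m³ / (4.662 × 10^7 m² × 4.267 m) = 0.1201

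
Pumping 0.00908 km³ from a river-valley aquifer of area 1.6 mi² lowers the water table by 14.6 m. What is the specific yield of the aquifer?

A = 1.6 mi² = 4.144 × 10^6 m²
ΔV = 0.00908 km³ = 9.08 × 10^6 m³
Sy = ΔV / (A × Δh) = 9.08 × 10^6 m³ / (4.144 × 10^6 m² × 14.6 m) = 0.1501

Sy ≈ 0.15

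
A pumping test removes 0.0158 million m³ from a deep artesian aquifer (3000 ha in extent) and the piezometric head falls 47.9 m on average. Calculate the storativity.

S ≈ 1.1 × 10^-5

A = 3000 ha = 3 × 10^7 m²
ΔV = 0.0158 million m³ = 15800 m³
S = ΔV / (A × Δh) = 15800 m³ / (3 × 10^7 m² × 47.9 m) = 1.1 × 10^-5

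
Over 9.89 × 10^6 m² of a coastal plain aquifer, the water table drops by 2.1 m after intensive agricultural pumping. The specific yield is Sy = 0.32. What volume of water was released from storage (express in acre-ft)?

ΔV ≈ 5390 acre-ft

ΔV = Sy × A × Δh = 0.32 × 9.89 × 10^6 m² × 2.1 m = 6.646 × 10^6 m³
ΔV = 6.646 × 10^6 m³ = 5388 acre-ft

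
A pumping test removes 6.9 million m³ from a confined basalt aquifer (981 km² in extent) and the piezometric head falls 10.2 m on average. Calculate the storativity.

S ≈ 6.9 × 10^-4

A = 981 km² = 9.81 × 10^8 m²
ΔV = 6.9 million m³ = 6.9 × 10^6 m³
S = ΔV / (A × Δh) = 6.9 × 10^6 m³ / (9.81 × 10^8 m² × 10.2 m) = 6.896 × 10^-4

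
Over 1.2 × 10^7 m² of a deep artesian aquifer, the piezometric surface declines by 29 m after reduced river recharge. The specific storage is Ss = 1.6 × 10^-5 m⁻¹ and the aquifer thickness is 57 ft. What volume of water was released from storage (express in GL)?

ΔV ≈ 0.0967 GL

b = 57 ft = 17.37 m
S = Ss × b = 1.6 × 10^-5 m⁻¹ × 17.37 m = 2.78 × 10^-4
ΔV = S × A × Δh = 2.78 × 10^-4 × 1.2 × 10^7 m² × 29 m = 96740 m³
ΔV = 96740 m³ = 0.09674 GL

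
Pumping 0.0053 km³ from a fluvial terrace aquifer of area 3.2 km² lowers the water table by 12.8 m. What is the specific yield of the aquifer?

A = 3.2 km² = 3.2 × 10^6 m²
ΔV = 0.0053 km³ = 5.3 × 10^6 m³
Sy = ΔV / (A × Δh) = 5.3 × 10^6 m³ / (3.2 × 10^6 m² × 12.8 m) = 0.1294

Sy ≈ 0.13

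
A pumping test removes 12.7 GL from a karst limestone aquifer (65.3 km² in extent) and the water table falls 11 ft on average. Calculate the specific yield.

Sy ≈ 0.058

A = 65.3 km² = 6.53 × 10^7 m²
Δh = 11 ft = 3.353 m
ΔV = 12.7 GL = 1.27 × 10^7 m³
Sy = ΔV / (A × Δh) = 1.27 × 10^7 m³ / (6.53 × 10^7 m² × 3.353 m) = 0.05801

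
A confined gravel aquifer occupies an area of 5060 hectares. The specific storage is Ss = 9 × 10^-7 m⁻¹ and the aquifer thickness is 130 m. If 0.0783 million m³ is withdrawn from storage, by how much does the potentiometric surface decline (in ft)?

S = Ss × b = 9 × 10^-7 m⁻¹ × 130 m = 1.17 × 10^-4
A = 5060 hectares = 5.06 × 10^7 m²
ΔV = 0.0783 million m³ = 78300 m³
Δh = ΔV / (S × A) = 78300 m³ / (1.17 × 10^-4 × 5.06 × 10^7 m²) = 13.23 m
Δh = 13.23 m = 43.39 ft

Δh ≈ 43.4 ft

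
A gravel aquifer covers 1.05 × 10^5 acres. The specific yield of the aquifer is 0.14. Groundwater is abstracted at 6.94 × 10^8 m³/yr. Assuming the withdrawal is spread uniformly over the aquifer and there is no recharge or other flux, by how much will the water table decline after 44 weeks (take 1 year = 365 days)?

Δh ≈ 9.84 m

A = 1.05 × 10^5 acres = 4.249 × 10^8 m²
Q = 6.94 × 10^8 m³/yr = 1.901 × 10^6 m³/d
t = 44 weeks = 308 d
ΔV = Q × t = 1.901 × 10^6 m³/d × 308 d = 5.856 × 10^8 m³
Δh = ΔV / (Sy × A) = 5.856 × 10^8 / (0.14 × 4.249 × 10^8) = 9.844 m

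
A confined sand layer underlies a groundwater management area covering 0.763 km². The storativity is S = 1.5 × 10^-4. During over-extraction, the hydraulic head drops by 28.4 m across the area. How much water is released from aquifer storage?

ΔV ≈ 3250 m³

A = 0.763 km² = 7.63 × 10^5 m²
ΔV = S × A × Δh = 1.5 × 10^-4 × 7.63 × 10^5 m² × 28.4 m = 3250 m³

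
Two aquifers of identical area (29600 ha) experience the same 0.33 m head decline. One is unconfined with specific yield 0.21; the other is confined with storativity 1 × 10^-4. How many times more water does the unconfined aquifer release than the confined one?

ΔV_u / ΔV_c ≈ 2100

A = 29600 ha = 2.96 × 10^8 m²
Unconfined: ΔV_u = Sy × A × Δh = 0.21 × 2.96 × 10^8 × 0.33 = 2.051 × 10^7 m³
Confined: ΔV_c = S × A × Δh = 1 × 10^-4 × 2.96 × 10^8 × 0.33 = 9768 m³
Ratio = ΔV_u / ΔV_c = Sy / S = 0.21 / 1 × 10^-4 = 2100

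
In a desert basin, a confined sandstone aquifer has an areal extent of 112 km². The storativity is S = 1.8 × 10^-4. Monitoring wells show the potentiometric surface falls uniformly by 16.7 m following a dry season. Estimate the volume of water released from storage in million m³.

A = 112 km² = 1.12 × 10^8 m²
ΔV = S × A × Δh = 1.8 × 10^-4 × 1.12 × 10^8 m² × 16.7 m = 3.367 × 10^5 m³
ΔV = 3.367 × 10^5 m³ = 0.3367 million m³

ΔV ≈ 0.337 million m³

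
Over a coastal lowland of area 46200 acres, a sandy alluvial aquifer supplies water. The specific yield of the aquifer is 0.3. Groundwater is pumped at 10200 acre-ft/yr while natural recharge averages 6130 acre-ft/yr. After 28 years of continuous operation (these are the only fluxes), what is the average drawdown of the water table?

A = 46200 acres = 1.87 × 10^8 m²
Net abstraction = 10200 − 6130 = 4070 acre-ft/yr
Q_net = 4070 acre-ft/yr = 13750 m³/d
t = 28 years = 10220 d
ΔV = Q × t = 13750 m³/d × 10220 d = 1.406 × 10^8 m³
Δh = ΔV / (Sy × A) = 1.406 × 10^8 / (0.3 × 1.87 × 10^8) = 2.506 m

Δh ≈ 2.51 m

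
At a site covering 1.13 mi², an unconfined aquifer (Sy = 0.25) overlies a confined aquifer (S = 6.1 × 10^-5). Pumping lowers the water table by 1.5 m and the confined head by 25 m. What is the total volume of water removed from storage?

A = 1.13 mi² = 2.927 × 10^6 m²
Unconfined: ΔV_u = Sy × A × Δh_u = 0.25 × 2.927 × 10^6 × 1.5 = 1.098 × 10^6 m³
Confined: ΔV_c = S × A × Δh_c = 6.1 × 10^-5 × 2.927 × 10^6 × 25 = 4463 m³
Total ΔV = 1.098 × 10^6 + 4463 = 1.102 × 10^6 m³

ΔV ≈ 1.1 × 10^6 m³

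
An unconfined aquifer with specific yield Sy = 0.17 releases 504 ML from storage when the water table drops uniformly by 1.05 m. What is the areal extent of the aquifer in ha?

ΔV = 504 ML = 5.04 × 10^5 m³
A = ΔV / (Sy × Δh) = 5.04 × 10^5 / (0.17 × 1.05) = 2.824 × 10^6 m²
A = 2.824 × 10^6 m² = 282.4 ha

A ≈ 282 ha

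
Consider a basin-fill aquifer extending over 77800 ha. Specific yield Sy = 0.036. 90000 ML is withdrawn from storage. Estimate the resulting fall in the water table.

Δh ≈ 3.21 m

A = 77800 ha = 7.78 × 10^8 m²
ΔV = 90000 ML = 9 × 10^7 m³
Δh = ΔV / (Sy × A) = 9 × 10^7 m³ / (0.036 × 7.78 × 10^8 m²) = 3.213 m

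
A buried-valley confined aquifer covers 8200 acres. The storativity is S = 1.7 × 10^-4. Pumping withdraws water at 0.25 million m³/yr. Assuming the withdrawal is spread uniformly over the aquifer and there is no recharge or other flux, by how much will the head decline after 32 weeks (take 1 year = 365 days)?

Δh ≈ 27.2 m

A = 8200 acres = 3.318 × 10^7 m²
Q = 0.25 million m³/yr = 684.9 m³/d
t = 32 weeks = 224 d
ΔV = Q × t = 684.9 m³/d × 224 d = 1.534 × 10^5 m³
Δh = ΔV / (S × A) = 1.534 × 10^5 / (1.7 × 10^-4 × 3.318 × 10^7) = 27.2 m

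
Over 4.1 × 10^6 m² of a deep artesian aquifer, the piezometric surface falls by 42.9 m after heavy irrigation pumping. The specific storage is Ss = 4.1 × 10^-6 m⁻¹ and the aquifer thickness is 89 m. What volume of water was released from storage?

ΔV ≈ 64200 m³

S = Ss × b = 4.1 × 10^-6 m⁻¹ × 89 m = 3.649 × 10^-4
ΔV = S × A × Δh = 3.649 × 10^-4 × 4.1 × 10^6 m² × 42.9 m = 64180 m³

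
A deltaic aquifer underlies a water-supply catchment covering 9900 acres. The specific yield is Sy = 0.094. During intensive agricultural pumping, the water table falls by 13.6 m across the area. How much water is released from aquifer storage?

A = 9900 acres = 4.006 × 10^7 m²
ΔV = Sy × A × Δh = 0.094 × 4.006 × 10^7 m² × 13.6 m = 5.122 × 10^7 m³

ΔV ≈ 5.12 × 10^7 m³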